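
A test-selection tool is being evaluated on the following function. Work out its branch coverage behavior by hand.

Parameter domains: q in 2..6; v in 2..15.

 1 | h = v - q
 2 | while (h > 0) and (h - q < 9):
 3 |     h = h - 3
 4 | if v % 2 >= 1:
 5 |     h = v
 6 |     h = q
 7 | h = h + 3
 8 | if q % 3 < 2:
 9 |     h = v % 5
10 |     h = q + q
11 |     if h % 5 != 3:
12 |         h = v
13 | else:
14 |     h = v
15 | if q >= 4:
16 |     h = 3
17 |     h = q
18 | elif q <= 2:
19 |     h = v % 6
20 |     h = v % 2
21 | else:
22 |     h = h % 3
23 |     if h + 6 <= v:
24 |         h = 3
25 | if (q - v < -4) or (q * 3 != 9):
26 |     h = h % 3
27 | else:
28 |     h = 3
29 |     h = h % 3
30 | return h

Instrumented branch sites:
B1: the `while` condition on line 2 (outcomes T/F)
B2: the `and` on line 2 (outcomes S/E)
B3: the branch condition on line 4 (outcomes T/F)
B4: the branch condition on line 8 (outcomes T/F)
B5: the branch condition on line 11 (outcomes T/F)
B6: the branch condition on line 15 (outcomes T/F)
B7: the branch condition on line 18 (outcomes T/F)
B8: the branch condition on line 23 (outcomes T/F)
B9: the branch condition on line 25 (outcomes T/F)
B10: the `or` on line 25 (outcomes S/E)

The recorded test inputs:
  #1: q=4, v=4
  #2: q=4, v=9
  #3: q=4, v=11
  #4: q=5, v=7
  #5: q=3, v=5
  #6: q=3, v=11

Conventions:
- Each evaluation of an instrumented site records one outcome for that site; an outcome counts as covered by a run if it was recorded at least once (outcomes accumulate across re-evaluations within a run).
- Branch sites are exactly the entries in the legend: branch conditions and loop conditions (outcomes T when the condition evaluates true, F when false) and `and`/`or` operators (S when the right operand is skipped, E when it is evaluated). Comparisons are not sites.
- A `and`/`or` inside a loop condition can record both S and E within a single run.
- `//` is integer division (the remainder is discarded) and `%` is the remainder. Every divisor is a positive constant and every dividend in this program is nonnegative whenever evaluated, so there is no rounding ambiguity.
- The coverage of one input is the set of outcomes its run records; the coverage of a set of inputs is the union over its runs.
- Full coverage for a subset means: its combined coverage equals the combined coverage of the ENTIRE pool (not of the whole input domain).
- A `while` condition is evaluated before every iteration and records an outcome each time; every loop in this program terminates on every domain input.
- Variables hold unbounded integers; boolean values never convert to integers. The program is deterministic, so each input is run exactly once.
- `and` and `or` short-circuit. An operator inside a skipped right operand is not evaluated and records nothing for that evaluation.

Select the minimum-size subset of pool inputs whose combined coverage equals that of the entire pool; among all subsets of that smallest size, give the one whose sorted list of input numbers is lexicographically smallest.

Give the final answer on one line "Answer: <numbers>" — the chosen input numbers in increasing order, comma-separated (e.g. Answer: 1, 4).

input #1 (q=4, v=4): events B2->S, B1->F, B3->F, B4->T, B5->F, B6->T, B10->E, B9->T; covers B1=F, B2=S, B3=F, B4=T, B5=F, B6=T, B9=T, B10=E
input #2 (q=4, v=9): events B2->E, B1->T, B2->E, B1->T, B2->S, B1->F, B3->T, B4->T, B5->F, B6->T, B10->S, B9->T; covers B1=T, B1=F, B2=S, B2=E, B3=T, B4=T, B5=F, B6=T, B9=T, B10=S
input #3 (q=4, v=11): events B2->E, B1->T, B2->E, B1->T, B2->E, B1->T, B2->S, B1->F, B3->T, B4->T, B5->F, B6->T, B10->S, B9->T; covers B1=T, B1=F, B2=S, B2=E, B3=T, B4=T, B5=F, B6=T, B9=T, B10=S
input #4 (q=5, v=7): events B2->E, B1->T, B2->S, B1->F, B3->T, B4->F, B6->T, B10->E, B9->T; covers B1=T, B1=F, B2=S, B2=E, B3=T, B4=F, B6=T, B9=T, B10=E
input #5 (q=3, v=5): events B2->E, B1->T, B2->S, B1->F, B3->T, B4->T, B5->T, B6->F, B7->F, B8->F, B10->E, B9->F; covers B1=T, B1=F, B2=S, B2=E, B3=T, B4=T, B5=T, B6=F, B7=F, B8=F, B9=F, B10=E
input #6 (q=3, v=11): events B2->E, B1->T, B2->E, B1->T, B2->E, B1->T, B2->S, B1->F, B3->T, B4->T, B5->T, B6->F, B7->F, B8->T, ...; covers B1=T, B1=F, B2=S, B2=E, B3=T, B4=T, B5=T, B6=F, B7=F, B8=T, B9=T, B10=S
the full pool covers 19 outcomes: B1=T, B1=F, B2=S, B2=E, B3=T, B3=F, B4=T, B4=F, B5=T, B5=F, B6=T, B6=F, B7=F, B8=T, B8=F, B9=T, B9=F, B10=S, B10=E
checked all size-1 subsets: none covers 19 outcomes (max 12/19)
checked all size-2 subsets: none covers 19 outcomes (max 16/19)
checked all size-3 subsets: none covers 19 outcomes (max 18/19)
size 4: inputs {1, 4, 5, 6} cover all 19 outcomes, and no lexicographically smaller subset of this size does

Answer: 1, 4, 5, 6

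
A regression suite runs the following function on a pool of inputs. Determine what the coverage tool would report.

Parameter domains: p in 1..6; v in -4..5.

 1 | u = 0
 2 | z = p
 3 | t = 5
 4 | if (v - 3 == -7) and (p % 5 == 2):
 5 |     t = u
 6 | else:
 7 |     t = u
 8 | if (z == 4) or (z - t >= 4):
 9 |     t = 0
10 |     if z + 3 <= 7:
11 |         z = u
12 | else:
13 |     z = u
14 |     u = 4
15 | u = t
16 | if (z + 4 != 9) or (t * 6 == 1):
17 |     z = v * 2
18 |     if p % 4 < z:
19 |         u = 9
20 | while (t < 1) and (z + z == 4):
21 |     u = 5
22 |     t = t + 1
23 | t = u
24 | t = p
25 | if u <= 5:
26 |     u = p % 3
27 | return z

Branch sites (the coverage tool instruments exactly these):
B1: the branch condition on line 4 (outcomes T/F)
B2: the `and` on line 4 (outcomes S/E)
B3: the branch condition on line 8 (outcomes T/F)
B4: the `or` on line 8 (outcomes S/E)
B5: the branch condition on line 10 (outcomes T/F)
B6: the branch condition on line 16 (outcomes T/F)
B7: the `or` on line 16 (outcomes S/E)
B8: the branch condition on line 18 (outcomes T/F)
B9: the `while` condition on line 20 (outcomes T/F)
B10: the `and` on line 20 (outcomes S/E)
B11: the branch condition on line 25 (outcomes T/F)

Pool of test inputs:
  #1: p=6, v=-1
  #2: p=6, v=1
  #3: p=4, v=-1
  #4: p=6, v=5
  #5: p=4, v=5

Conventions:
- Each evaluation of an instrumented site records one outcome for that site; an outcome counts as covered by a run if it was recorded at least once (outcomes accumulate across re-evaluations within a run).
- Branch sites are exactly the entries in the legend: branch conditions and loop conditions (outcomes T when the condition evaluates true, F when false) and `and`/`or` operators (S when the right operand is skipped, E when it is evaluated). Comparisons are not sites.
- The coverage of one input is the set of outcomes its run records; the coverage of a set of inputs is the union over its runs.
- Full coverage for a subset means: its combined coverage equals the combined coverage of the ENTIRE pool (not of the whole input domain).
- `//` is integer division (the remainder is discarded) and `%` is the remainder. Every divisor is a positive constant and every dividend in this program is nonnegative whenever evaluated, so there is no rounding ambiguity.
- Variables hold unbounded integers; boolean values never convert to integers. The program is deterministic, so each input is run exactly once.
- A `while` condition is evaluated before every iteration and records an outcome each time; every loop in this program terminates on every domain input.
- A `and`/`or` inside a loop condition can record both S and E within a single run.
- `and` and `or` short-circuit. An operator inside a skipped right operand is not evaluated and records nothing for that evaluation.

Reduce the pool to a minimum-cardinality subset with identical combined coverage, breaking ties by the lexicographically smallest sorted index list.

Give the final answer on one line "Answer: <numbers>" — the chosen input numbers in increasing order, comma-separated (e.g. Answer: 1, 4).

test 1 (p=6, v=-1) fires B2->S, B1->F, B4->E, B3->T, B5->F, B7->S, B6->T, B8->F, B10->E, B9->F, B11->T; hits B1=F, B2=S, B3=T, B4=E, B5=F, B6=T, B7=S, B8=F, B9=F, B10=E, B11=T
test 2 (p=6, v=1) fires B2->S, B1->F, B4->E, B3->T, B5->F, B7->S, B6->T, B8->F, B10->E, B9->T, B10->S, B9->F, B11->T; hits B1=F, B2=S, B3=T, B4=E, B5=F, B6=T, B7=S, B8=F, B9=T, B9=F, B10=S, B10=E, B11=T
test 3 (p=4, v=-1) fires B2->S, B1->F, B4->S, B3->T, B5->T, B7->S, B6->T, B8->F, B10->E, B9->F, B11->T; hits B1=F, B2=S, B3=T, B4=S, B5=T, B6=T, B7=S, B8=F, B9=F, B10=E, B11=T
test 4 (p=6, v=5) fires B2->S, B1->F, B4->E, B3->T, B5->F, B7->S, B6->T, B8->T, B10->E, B9->F, B11->F; hits B1=F, B2=S, B3=T, B4=E, B5=F, B6=T, B7=S, B8=T, B9=F, B10=E, B11=F
test 5 (p=4, v=5) fires B2->S, B1->F, B4->S, B3->T, B5->T, B7->S, B6->T, B8->T, B10->E, B9->F, B11->F; hits B1=F, B2=S, B3=T, B4=S, B5=T, B6=T, B7=S, B8=T, B9=F, B10=E, B11=F
the full pool covers 17 outcomes: B1=F, B2=S, B3=T, B4=S, B4=E, B5=T, B5=F, B6=T, B7=S, B8=T, B8=F, B9=T, B9=F, B10=S, B10=E, B11=T, B11=F
no size-1 subset reaches all 17 outcomes (best union: 13/17)
size 2: inputs {2, 5} cover all 17 outcomes, and no lexicographically smaller subset of this size does

Answer: 2, 5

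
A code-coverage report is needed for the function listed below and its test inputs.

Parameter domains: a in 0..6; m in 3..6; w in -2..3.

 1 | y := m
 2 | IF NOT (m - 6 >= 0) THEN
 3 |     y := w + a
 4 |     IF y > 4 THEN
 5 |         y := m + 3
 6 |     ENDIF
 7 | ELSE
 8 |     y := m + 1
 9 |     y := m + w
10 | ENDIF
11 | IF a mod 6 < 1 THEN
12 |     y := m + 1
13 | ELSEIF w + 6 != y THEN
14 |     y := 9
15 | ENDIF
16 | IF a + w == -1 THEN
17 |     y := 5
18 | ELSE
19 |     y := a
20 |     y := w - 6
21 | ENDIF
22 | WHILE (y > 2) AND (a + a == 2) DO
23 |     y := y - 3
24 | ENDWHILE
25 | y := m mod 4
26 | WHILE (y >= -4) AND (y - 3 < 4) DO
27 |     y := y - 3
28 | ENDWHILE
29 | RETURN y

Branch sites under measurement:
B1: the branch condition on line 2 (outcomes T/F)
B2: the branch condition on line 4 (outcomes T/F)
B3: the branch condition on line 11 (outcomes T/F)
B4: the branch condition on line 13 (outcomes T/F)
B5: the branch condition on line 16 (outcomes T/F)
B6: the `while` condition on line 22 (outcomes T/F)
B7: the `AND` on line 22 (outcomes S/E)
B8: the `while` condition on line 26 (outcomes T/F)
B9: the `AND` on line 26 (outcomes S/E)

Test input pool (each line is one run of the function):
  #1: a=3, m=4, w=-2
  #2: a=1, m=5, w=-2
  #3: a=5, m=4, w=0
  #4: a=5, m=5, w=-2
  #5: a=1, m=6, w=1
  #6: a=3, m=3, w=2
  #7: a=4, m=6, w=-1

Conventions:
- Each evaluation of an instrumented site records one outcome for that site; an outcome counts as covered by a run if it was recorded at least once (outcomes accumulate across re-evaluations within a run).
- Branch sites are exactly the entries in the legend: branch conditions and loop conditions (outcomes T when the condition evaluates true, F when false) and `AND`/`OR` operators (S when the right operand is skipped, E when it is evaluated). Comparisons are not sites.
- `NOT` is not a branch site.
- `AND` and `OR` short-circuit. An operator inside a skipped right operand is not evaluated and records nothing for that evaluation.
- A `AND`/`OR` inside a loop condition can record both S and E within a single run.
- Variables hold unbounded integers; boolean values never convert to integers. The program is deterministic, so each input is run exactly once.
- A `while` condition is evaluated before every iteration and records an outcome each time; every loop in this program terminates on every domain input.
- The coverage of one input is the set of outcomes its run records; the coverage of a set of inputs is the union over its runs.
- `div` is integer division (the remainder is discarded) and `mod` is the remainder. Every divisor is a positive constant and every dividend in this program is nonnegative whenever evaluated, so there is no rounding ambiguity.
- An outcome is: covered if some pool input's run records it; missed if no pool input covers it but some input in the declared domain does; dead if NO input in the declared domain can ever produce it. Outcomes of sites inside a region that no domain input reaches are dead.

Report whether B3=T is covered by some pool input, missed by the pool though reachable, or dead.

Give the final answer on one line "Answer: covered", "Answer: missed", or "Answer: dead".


no pool input records B3=T
but domain input (a=0, m=3, w=-2) does record it -> reachable, so missed
Answer: missed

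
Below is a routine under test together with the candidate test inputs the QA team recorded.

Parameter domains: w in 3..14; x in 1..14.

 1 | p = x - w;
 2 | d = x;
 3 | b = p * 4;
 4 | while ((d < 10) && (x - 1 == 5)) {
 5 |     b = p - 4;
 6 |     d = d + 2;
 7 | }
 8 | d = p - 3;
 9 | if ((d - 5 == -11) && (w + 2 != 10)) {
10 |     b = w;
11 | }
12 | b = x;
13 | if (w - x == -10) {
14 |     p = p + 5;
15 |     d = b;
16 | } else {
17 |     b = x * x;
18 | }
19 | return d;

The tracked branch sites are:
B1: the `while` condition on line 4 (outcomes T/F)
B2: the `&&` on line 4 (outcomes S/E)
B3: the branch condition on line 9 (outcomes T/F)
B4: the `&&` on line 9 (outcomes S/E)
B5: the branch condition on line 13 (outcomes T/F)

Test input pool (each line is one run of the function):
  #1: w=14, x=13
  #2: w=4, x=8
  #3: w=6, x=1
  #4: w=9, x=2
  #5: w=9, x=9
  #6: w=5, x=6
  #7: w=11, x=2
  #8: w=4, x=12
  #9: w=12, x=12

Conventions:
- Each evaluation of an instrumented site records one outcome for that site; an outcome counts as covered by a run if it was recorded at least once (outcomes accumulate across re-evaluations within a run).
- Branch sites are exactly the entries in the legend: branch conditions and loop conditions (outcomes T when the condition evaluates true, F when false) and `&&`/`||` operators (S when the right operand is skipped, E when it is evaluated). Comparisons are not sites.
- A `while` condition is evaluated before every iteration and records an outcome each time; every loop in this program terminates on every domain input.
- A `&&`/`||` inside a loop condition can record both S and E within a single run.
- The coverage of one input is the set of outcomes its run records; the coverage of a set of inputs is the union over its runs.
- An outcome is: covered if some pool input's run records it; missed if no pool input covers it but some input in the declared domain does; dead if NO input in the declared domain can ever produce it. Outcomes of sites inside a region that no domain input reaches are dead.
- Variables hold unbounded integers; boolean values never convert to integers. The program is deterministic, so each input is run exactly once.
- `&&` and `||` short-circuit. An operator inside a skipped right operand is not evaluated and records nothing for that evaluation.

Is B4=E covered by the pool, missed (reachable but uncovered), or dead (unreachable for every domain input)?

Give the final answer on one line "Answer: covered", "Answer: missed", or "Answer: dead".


no pool input records B4=E
but domain input (w=4, x=1) does record it -> reachable, so missed
Answer: missed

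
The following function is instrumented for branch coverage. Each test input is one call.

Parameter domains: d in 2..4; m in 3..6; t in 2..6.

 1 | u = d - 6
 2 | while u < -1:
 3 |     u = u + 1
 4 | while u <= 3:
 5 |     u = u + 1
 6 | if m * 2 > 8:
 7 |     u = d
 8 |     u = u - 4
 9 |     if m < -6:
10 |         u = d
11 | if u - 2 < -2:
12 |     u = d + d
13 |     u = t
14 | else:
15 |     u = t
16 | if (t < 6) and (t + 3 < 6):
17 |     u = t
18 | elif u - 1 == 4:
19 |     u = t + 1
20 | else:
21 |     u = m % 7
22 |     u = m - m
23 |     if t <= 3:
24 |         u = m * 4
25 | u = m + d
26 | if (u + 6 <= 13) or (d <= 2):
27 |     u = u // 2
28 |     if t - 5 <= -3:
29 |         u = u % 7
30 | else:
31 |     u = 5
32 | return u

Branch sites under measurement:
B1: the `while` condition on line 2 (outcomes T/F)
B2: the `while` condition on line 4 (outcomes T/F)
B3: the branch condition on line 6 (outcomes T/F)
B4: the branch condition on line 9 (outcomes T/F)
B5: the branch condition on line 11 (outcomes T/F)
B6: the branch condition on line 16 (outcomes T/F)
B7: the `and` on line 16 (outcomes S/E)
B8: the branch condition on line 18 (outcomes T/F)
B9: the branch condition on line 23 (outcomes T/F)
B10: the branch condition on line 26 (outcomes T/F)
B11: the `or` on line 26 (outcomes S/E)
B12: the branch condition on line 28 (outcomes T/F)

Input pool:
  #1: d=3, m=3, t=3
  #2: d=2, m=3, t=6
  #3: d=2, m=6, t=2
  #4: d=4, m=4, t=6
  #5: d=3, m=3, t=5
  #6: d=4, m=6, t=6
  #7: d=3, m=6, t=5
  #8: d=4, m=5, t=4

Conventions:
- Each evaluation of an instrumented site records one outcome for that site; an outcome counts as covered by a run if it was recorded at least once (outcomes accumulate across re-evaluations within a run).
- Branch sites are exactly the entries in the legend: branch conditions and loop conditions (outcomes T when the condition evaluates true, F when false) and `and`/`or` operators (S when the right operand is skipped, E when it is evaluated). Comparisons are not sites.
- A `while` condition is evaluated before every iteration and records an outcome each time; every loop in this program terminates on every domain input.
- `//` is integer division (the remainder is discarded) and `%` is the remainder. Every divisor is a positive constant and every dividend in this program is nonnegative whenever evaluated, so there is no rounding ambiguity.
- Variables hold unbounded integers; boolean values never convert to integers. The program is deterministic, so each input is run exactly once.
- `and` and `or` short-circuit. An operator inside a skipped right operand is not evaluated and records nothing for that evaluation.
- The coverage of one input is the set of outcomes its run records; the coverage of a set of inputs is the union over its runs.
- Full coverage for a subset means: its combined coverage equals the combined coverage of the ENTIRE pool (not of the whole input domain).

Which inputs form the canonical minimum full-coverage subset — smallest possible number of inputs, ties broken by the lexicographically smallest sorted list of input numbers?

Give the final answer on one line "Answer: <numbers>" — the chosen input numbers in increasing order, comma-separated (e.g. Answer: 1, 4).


input #1, d=3, m=3, t=3: events B1->T, B1->T, B1->F, B2->T, B2->T, B2->T, B2->T, B2->T, B2->F, B3->F, B5->F, B7->E, B6->F, B8->F, ...; outcomes B1=T, B1=F, B2=T, B2=F, B3=F, B5=F, B6=F, B7=E, B8=F, B9=T, B10=T, B11=S, B12=F
input #2, d=2, m=3, t=6: events B1->T, B1->T, B1->T, B1->F, B2->T, B2->T, B2->T, B2->T, B2->T, B2->F, B3->F, B5->F, B7->S, B6->F, ...; outcomes B1=T, B1=F, B2=T, B2=F, B3=F, B5=F, B6=F, B7=S, B8=F, B9=F, B10=T, B11=S, B12=F
input #3, d=2, m=6, t=2: events B1->T, B1->T, B1->T, B1->F, B2->T, B2->T, B2->T, B2->T, B2->T, B2->F, B3->T, B4->F, B5->T, B7->E, ...; outcomes B1=T, B1=F, B2=T, B2=F, B3=T, B4=F, B5=T, B6=T, B7=E, B10=T, B11=E, B12=T
input #4, d=4, m=4, t=6: events B1->T, B1->F, B2->T, B2->T, B2->T, B2->T, B2->T, B2->F, B3->F, B5->F, B7->S, B6->F, B8->F, B9->F, ...; outcomes B1=T, B1=F, B2=T, B2=F, B3=F, B5=F, B6=F, B7=S, B8=F, B9=F, B10=F, B11=E
input #5, d=3, m=3, t=5: events B1->T, B1->T, B1->F, B2->T, B2->T, B2->T, B2->T, B2->T, B2->F, B3->F, B5->F, B7->E, B6->F, B8->T, ...; outcomes B1=T, B1=F, B2=T, B2=F, B3=F, B5=F, B6=F, B7=E, B8=T, B10=T, B11=S, B12=F
input #6, d=4, m=6, t=6: events B1->T, B1->F, B2->T, B2->T, B2->T, B2->T, B2->T, B2->F, B3->T, B4->F, B5->F, B7->S, B6->F, B8->F, ...; outcomes B1=T, B1=F, B2=T, B2=F, B3=T, B4=F, B5=F, B6=F, B7=S, B8=F, B9=F, B10=F, B11=E
input #7, d=3, m=6, t=5: events B1->T, B1->T, B1->F, B2->T, B2->T, B2->T, B2->T, B2->T, B2->F, B3->T, B4->F, B5->T, B7->E, B6->F, ...; outcomes B1=T, B1=F, B2=T, B2=F, B3=T, B4=F, B5=T, B6=F, B7=E, B8=T, B10=F, B11=E
input #8, d=4, m=5, t=4: events B1->T, B1->F, B2->T, B2->T, B2->T, B2->T, B2->T, B2->F, B3->T, B4->F, B5->F, B7->E, B6->F, B8->F, ...; outcomes B1=T, B1=F, B2=T, B2=F, B3=T, B4=F, B5=F, B6=F, B7=E, B8=F, B9=F, B10=F, B11=E
pool-wide coverage (23 outcomes): B1=T, B1=F, B2=T, B2=F, B3=T, B3=F, B4=F, B5=T, B5=F, B6=T, B6=F, B7=S, B7=E, B8=T, B8=F, B9=T, B9=F, B10=T, B10=F, B11=S, B11=E, B12=T, B12=F
every size-1 subset falls short of the 23 outcomes (best: 13/23)
every size-2 subset falls short of the 23 outcomes (best: 20/23)
every size-3 subset falls short of the 23 outcomes (best: 22/23)
the canonical winner is {1, 2, 3, 7}: size 4, full 23-outcome coverage, earliest index list among size-4 covers
Answer: 1, 2, 3, 7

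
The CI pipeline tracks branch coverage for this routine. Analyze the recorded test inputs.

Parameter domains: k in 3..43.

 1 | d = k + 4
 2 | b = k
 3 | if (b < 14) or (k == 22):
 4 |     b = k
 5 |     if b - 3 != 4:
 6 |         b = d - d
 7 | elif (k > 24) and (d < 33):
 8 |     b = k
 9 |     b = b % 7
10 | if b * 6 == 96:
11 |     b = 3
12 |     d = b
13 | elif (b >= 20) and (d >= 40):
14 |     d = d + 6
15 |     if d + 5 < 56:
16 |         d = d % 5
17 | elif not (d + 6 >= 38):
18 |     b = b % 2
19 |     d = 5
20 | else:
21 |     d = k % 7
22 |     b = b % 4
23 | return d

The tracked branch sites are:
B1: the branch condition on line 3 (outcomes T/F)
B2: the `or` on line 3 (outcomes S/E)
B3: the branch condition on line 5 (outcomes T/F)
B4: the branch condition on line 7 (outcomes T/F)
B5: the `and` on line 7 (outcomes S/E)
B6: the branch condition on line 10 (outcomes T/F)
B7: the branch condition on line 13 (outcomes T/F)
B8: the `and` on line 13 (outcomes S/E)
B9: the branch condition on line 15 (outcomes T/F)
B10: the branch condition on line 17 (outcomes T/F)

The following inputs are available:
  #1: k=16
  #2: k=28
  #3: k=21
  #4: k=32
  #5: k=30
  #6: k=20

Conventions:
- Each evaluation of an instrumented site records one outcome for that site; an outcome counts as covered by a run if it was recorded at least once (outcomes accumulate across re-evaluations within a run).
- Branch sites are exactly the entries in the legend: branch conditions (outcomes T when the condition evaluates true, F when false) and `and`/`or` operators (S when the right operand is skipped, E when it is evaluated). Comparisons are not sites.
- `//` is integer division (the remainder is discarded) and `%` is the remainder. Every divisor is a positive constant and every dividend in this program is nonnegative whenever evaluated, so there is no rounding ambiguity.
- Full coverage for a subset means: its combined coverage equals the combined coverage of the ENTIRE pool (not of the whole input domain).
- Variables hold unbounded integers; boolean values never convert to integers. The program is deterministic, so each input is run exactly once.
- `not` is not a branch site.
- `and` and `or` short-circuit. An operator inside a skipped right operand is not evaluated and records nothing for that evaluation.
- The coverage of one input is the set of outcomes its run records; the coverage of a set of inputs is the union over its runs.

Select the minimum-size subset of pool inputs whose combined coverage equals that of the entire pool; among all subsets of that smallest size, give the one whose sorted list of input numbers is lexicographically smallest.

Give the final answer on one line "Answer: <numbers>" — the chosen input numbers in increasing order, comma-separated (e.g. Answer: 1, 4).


#1 (k=16) -> B2->E, B1->F, B5->S, B4->F, B6->T; covered: B1=F, B2=E, B4=F, B5=S, B6=T
#2 (k=28) -> B2->E, B1->F, B5->E, B4->T, B6->F, B8->S, B7->F, B10->F; covered: B1=F, B2=E, B4=T, B5=E, B6=F, B7=F, B8=S, B10=F
#3 (k=21) -> B2->E, B1->F, B5->S, B4->F, B6->F, B8->E, B7->F, B10->T; covered: B1=F, B2=E, B4=F, B5=S, B6=F, B7=F, B8=E, B10=T
#4 (k=32) -> B2->E, B1->F, B5->E, B4->F, B6->F, B8->E, B7->F, B10->F; covered: B1=F, B2=E, B4=F, B5=E, B6=F, B7=F, B8=E, B10=F
#5 (k=30) -> B2->E, B1->F, B5->E, B4->F, B6->F, B8->E, B7->F, B10->F; covered: B1=F, B2=E, B4=F, B5=E, B6=F, B7=F, B8=E, B10=F
#6 (k=20) -> B2->E, B1->F, B5->S, B4->F, B6->F, B8->E, B7->F, B10->T; covered: B1=F, B2=E, B4=F, B5=S, B6=F, B7=F, B8=E, B10=T
pool-wide coverage (13 outcomes): B1=F, B2=E, B4=T, B4=F, B5=S, B5=E, B6=T, B6=F, B7=F, B8=S, B8=E, B10=T, B10=F
every size-1 subset falls short of the 13 outcomes (best: 8/13)
every size-2 subset falls short of the 13 outcomes (best: 12/13)
inputs {1, 2, 3} (size 3) cover everything; no size-3 subset with a lexicographically smaller index list covers all 13
Answer: 1, 2, 3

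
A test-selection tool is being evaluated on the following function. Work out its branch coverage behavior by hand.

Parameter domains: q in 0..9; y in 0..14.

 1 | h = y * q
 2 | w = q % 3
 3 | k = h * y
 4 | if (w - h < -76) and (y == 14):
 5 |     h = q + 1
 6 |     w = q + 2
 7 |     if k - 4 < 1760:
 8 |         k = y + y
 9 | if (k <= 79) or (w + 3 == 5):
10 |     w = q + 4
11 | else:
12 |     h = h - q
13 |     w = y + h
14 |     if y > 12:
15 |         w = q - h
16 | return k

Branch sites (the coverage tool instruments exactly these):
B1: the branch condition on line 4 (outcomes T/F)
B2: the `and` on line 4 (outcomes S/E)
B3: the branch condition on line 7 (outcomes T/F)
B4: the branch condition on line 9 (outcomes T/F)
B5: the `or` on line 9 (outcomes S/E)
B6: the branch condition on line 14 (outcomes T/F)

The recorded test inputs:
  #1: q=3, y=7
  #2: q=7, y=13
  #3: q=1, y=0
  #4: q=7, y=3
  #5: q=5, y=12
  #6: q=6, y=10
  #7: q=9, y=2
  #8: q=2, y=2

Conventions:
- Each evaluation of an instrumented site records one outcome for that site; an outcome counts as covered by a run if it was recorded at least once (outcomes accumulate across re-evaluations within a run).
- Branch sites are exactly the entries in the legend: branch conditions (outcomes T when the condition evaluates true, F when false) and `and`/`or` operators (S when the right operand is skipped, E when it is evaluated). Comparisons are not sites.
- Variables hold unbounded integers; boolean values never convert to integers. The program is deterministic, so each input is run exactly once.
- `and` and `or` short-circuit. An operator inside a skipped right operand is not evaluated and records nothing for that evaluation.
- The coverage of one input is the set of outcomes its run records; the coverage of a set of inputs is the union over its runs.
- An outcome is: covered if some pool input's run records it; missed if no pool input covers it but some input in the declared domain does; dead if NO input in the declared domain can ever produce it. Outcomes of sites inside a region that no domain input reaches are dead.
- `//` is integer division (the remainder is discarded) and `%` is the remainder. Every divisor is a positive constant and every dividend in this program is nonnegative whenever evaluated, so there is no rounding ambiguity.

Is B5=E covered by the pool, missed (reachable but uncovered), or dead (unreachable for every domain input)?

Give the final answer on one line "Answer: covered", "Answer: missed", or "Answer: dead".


B5=E is recorded by pool input(s) 1, 2, 5, 6 -> covered
Answer: covered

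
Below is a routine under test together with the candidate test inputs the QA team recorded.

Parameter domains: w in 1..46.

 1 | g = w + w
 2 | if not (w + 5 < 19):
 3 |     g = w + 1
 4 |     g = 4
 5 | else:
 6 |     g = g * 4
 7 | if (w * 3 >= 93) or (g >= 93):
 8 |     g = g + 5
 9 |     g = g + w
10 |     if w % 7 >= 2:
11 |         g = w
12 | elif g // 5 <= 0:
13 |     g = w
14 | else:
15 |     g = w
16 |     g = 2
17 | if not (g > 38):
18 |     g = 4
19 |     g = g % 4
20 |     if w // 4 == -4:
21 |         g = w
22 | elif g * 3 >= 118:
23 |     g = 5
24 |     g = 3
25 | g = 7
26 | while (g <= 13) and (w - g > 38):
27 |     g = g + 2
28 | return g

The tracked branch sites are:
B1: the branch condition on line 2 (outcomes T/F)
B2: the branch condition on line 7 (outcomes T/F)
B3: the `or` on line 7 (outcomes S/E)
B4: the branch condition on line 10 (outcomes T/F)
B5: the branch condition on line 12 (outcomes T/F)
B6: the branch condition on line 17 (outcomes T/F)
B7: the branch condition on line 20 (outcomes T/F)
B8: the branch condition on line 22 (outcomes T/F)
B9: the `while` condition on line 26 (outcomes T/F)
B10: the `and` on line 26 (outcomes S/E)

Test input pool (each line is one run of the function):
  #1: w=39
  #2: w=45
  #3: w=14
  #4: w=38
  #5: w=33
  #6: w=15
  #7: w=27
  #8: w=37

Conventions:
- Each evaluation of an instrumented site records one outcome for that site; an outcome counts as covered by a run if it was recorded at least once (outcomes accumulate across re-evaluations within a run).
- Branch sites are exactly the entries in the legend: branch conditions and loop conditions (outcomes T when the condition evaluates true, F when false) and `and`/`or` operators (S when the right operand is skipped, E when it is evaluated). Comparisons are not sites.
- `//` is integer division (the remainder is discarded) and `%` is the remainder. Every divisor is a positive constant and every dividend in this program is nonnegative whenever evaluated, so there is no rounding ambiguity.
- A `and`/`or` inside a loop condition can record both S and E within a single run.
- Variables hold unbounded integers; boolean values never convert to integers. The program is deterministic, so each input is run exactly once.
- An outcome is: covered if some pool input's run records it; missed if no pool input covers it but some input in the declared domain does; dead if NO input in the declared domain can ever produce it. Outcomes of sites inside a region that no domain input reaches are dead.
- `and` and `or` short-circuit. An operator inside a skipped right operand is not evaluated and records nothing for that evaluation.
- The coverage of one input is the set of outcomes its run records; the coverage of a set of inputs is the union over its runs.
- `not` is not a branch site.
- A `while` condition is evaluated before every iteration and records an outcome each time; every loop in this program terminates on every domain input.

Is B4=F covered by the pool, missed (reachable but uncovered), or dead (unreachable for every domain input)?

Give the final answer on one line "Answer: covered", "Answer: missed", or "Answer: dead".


no pool input records B4=F
but domain input (w=35) does record it -> reachable, so missed
Answer: missed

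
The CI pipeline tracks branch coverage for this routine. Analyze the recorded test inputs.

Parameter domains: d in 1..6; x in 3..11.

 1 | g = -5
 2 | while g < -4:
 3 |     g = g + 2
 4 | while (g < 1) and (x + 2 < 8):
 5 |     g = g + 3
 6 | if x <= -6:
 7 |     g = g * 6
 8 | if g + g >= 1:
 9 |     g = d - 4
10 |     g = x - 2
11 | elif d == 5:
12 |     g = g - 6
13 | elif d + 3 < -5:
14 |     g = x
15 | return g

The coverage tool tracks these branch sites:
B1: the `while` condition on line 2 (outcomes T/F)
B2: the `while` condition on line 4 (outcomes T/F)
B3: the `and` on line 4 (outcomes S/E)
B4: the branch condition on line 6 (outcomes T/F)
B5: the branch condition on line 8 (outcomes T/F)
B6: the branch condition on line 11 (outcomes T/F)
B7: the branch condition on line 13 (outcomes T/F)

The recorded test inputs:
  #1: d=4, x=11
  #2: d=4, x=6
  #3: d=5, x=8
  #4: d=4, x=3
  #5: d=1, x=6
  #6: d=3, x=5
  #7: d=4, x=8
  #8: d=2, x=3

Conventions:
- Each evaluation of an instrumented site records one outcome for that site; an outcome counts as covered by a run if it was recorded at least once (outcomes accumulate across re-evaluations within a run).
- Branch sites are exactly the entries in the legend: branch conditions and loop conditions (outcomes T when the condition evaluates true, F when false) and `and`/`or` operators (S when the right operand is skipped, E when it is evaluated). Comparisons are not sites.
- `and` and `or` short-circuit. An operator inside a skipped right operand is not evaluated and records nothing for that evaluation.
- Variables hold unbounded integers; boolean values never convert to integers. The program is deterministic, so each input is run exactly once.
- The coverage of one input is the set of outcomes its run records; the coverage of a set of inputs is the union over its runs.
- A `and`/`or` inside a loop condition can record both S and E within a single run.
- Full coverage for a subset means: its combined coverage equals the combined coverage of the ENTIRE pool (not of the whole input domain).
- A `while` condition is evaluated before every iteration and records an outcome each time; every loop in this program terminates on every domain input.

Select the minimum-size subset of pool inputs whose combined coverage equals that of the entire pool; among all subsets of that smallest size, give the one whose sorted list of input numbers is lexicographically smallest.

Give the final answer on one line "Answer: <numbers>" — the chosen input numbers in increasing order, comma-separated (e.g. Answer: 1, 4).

input #1 (d=4, x=11): events B1->T, B1->F, B3->E, B2->F, B4->F, B5->F, B6->F, B7->F; covers B1=T, B1=F, B2=F, B3=E, B4=F, B5=F, B6=F, B7=F
input #2 (d=4, x=6): events B1->T, B1->F, B3->E, B2->F, B4->F, B5->F, B6->F, B7->F; covers B1=T, B1=F, B2=F, B3=E, B4=F, B5=F, B6=F, B7=F
input #3 (d=5, x=8): events B1->T, B1->F, B3->E, B2->F, B4->F, B5->F, B6->T; covers B1=T, B1=F, B2=F, B3=E, B4=F, B5=F, B6=T
input #4 (d=4, x=3): events B1->T, B1->F, B3->E, B2->T, B3->E, B2->T, B3->S, B2->F, B4->F, B5->T; covers B1=T, B1=F, B2=T, B2=F, B3=S, B3=E, B4=F, B5=T
input #5 (d=1, x=6): events B1->T, B1->F, B3->E, B2->F, B4->F, B5->F, B6->F, B7->F; covers B1=T, B1=F, B2=F, B3=E, B4=F, B5=F, B6=F, B7=F
input #6 (d=3, x=5): events B1->T, B1->F, B3->E, B2->T, B3->E, B2->T, B3->S, B2->F, B4->F, B5->T; covers B1=T, B1=F, B2=T, B2=F, B3=S, B3=E, B4=F, B5=T
input #7 (d=4, x=8): events B1->T, B1->F, B3->E, B2->F, B4->F, B5->F, B6->F, B7->F; covers B1=T, B1=F, B2=F, B3=E, B4=F, B5=F, B6=F, B7=F
input #8 (d=2, x=3): events B1->T, B1->F, B3->E, B2->T, B3->E, B2->T, B3->S, B2->F, B4->F, B5->T; covers B1=T, B1=F, B2=T, B2=F, B3=S, B3=E, B4=F, B5=T
together the pool reaches 12 outcomes: B1=T, B1=F, B2=T, B2=F, B3=S, B3=E, B4=F, B5=T, B5=F, B6=T, B6=F, B7=F
no size-1 subset reaches all 12 outcomes (best union: 8/12)
no size-2 subset reaches all 12 outcomes (best union: 11/12)
at size 3, {1, 3, 4} reaches all 12 outcomes; every lexicographically earlier size-3 subset fails

Answer: 1, 3, 4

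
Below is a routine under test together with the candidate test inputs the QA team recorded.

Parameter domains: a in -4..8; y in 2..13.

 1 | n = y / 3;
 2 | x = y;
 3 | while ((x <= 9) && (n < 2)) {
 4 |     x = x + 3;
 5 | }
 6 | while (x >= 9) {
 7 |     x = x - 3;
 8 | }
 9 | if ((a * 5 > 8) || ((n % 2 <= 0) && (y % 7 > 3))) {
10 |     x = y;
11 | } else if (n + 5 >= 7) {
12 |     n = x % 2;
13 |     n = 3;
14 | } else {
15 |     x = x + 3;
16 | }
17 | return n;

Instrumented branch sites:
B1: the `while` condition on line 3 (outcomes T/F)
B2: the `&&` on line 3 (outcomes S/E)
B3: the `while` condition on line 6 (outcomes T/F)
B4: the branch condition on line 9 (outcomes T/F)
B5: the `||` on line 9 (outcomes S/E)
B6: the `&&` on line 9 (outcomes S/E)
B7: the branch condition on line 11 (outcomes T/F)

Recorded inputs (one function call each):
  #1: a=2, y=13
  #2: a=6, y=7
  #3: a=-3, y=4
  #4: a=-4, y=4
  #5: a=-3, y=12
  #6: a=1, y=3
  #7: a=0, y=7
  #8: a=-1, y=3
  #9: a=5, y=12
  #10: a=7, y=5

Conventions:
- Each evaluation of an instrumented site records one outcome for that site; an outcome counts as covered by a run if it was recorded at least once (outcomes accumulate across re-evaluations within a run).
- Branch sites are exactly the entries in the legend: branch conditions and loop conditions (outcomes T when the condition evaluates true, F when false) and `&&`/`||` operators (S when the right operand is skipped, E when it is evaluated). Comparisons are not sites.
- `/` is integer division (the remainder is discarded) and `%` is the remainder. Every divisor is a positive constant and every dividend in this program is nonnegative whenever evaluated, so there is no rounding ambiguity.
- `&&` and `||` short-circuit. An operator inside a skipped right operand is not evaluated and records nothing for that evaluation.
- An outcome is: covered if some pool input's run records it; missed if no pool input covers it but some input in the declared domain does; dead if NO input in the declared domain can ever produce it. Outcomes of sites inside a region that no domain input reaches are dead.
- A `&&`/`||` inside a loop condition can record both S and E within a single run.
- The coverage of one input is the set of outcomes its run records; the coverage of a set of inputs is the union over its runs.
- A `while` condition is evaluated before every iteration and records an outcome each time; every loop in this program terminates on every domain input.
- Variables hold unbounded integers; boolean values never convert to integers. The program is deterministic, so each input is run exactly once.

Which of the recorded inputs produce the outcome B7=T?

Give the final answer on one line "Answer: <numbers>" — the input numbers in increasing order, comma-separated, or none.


input #1 (a=2, y=13): does not record B7=T
input #2 (a=6, y=7): does not record B7=T
input #3 (a=-3, y=4): does not record B7=T
input #4 (a=-4, y=4): does not record B7=T
input #5 (a=-3, y=12): does not record B7=T
input #6 (a=1, y=3): does not record B7=T
input #7 (a=0, y=7): records B7=T
input #8 (a=-1, y=3): does not record B7=T
input #9 (a=5, y=12): does not record B7=T
input #10 (a=7, y=5): does not record B7=T
Answer: 7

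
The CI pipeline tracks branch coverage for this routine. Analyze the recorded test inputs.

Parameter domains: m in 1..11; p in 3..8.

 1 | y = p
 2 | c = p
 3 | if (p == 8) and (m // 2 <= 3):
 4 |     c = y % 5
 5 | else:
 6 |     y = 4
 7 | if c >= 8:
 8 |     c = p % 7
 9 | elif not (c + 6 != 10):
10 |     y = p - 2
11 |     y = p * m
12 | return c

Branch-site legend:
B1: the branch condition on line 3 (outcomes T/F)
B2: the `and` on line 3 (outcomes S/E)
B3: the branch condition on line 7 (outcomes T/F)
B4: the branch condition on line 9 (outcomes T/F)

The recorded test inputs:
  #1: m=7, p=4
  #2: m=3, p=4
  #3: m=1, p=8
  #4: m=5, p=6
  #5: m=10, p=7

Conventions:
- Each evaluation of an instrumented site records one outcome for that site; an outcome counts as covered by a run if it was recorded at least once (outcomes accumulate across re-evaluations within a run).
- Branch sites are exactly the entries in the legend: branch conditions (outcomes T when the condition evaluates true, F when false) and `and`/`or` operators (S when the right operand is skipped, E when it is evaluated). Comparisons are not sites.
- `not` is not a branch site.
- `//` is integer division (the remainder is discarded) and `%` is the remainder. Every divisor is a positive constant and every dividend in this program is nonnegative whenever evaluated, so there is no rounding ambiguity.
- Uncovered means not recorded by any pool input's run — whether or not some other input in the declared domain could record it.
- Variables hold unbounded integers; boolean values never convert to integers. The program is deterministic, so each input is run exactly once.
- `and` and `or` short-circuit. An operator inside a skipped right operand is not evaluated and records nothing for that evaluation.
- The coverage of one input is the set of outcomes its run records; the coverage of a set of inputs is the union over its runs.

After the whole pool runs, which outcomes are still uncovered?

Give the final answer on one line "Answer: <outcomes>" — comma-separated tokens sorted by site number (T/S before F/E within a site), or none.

input #1, m=7, p=4: outcomes B1=F, B2=S, B3=F, B4=T
input #2, m=3, p=4: outcomes B1=F, B2=S, B3=F, B4=T
input #3, m=1, p=8: outcomes B1=T, B2=E, B3=F, B4=F
input #4, m=5, p=6: outcomes B1=F, B2=S, B3=F, B4=F
input #5, m=10, p=7: outcomes B1=F, B2=S, B3=F, B4=F
union over the pool: B1=T, B1=F, B2=S, B2=E, B3=F, B4=T, B4=F
uncovered (1 of 8): B3=T

Answer: B3=T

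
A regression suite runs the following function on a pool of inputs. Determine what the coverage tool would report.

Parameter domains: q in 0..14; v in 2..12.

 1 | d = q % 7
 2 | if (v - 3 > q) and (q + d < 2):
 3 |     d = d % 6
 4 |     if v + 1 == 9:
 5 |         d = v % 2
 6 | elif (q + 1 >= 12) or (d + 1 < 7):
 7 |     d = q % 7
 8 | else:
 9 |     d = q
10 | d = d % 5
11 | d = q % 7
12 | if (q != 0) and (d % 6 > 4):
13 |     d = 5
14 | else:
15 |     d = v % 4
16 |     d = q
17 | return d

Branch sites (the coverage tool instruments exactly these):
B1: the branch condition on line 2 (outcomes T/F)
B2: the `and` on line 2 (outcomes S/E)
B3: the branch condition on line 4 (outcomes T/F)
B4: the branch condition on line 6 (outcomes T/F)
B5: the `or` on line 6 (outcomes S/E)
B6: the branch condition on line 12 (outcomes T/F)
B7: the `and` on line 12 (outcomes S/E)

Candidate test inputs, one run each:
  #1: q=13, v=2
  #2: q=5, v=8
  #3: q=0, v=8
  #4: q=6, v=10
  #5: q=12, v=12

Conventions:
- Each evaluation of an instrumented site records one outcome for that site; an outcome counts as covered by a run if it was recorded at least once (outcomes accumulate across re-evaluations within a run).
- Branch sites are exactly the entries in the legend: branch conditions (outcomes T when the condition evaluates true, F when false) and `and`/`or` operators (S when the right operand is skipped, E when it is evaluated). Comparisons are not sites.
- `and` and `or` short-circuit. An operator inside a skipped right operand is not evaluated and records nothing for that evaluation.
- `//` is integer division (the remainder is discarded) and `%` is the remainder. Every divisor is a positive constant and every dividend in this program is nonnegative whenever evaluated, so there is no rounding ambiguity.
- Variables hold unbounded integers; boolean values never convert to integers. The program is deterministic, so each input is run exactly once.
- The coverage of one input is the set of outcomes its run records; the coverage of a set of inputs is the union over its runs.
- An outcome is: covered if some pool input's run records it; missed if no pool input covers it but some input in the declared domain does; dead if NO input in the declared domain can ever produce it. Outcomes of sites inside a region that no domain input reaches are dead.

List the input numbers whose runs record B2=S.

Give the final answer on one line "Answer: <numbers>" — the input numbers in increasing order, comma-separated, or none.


input #1 (q=13, v=2): hits B2=S
input #2 (q=5, v=8): hits B2=S
input #3 (q=0, v=8): never hits B2=S
input #4 (q=6, v=10): never hits B2=S
input #5 (q=12, v=12): hits B2=S
Answer: 1, 2, 5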